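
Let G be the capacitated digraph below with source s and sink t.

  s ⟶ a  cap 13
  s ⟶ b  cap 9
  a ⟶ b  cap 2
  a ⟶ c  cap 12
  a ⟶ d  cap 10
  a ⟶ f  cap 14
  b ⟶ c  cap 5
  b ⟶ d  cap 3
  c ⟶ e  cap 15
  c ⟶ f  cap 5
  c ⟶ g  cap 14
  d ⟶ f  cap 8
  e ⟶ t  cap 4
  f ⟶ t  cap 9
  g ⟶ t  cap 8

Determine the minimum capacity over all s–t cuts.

Augment s→a→f→t: bottleneck 9, flow now 9.
Augment s→a→c→e→t: bottleneck 4, flow now 13.
Augment s→b→c→g→t: bottleneck 5, flow now 18.
Augment s→b→d→f→a→c→g→t: bottleneck 3, flow now 21. (uses reverse residual edge)
No augmenting path remains; maximum flow = 21.
By max-flow min-cut, the minimum cut capacity equals the max flow.
In the residual graph, reachable from s: {s, b}.
Min-cut edges: s→a (13), b→c (5), b→d (3); capacity 13 + 5 + 3 = 21.

21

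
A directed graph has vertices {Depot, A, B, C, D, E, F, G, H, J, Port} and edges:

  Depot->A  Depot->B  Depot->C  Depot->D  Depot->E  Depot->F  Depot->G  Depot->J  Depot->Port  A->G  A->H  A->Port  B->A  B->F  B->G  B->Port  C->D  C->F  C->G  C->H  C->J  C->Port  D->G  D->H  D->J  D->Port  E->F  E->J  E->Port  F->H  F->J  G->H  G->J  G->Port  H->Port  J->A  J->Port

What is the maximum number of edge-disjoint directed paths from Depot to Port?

9

Assign every edge capacity 1; by Menger, the answer equals the max flow.
Path Depot→Port (+1); total 1.
Path Depot→A→Port (+1); total 2.
Path Depot→B→Port (+1); total 3.
Path Depot→C→Port (+1); total 4.
Path Depot→D→Port (+1); total 5.
Path Depot→E→Port (+1); total 6.
Path Depot→G→Port (+1); total 7.
Path Depot→J→Port (+1); total 8.
Path Depot→F→H→Port (+1); total 9.
No residual Depot→Port path; max flow = 9.
Certifying cut of size 9: {Depot→A, Depot→B, Depot→C, Depot→D, Depot→E, Depot→F, Depot→G, Depot→J, Depot→Port}.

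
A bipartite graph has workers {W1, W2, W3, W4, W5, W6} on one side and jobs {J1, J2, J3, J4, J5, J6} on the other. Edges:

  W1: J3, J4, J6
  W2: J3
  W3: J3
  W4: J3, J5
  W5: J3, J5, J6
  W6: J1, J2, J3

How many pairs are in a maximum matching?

Unit-capacity flow: source→left, listed edges, right→sink; max matching = max flow.
Augmenting path W1→J3 (+1); matched 1.
Augmenting path W4→J5 (+1); matched 2.
Augmenting path W5→J6 (+1); matched 3.
Augmenting path W6→J1 (+1); matched 4.
Augmenting path W2→J3→W1→J4 (+1); matched 5.
No augmenting path remains; maximum matching = 5.
König certificate: {W1, W4, W5, W6, J3} is a vertex cover of size 5 (every listed pair touches it), so no matching can be larger.

5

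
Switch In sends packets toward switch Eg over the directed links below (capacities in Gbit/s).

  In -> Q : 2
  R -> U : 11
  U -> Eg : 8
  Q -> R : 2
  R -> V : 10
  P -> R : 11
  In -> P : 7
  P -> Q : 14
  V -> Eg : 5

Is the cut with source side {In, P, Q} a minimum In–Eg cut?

Given cut capacity: 11 + 2 = 13.
Augment In→P→R→U→Eg: bottleneck 7, flow now 7.
Augment In→Q→R→U→Eg: bottleneck 1, flow now 8.
Augment In→Q→R→V→Eg: bottleneck 1, flow now 9.
No augmenting path remains; maximum flow = 9.
In the residual graph, reachable from In: {In}.
Min-cut edges: In→P (7), In→Q (2); capacity 7 + 2 = 9.
Cut capacity 13 exceeds the max flow 9, so it is not minimum.

No — its capacity is 13, but the minimum cut has capacity 9.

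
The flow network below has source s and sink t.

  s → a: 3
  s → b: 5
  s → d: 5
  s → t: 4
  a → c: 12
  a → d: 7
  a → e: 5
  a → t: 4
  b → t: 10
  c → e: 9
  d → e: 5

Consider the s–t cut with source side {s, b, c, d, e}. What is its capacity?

Edges leaving {s, b, c, d, e}: s→a (3), s→t (4), b→t (10).
Cut capacity = 3 + 4 + 10 = 17.

17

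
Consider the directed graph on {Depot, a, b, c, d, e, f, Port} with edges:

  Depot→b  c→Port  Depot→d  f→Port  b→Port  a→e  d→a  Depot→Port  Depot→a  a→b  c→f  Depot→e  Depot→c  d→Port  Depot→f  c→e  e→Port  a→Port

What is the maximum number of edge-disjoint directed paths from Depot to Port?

Assign every edge capacity 1; by Menger, the answer equals the max flow.
Path Depot→Port (+1); total 1.
Path Depot→a→Port (+1); total 2.
Path Depot→b→Port (+1); total 3.
Path Depot→c→Port (+1); total 4.
Path Depot→d→Port (+1); total 5.
Path Depot→e→Port (+1); total 6.
Path Depot→f→Port (+1); total 7.
No residual Depot→Port path; max flow = 7.
Certifying cut of size 7: {Depot→Port, Depot→a, Depot→b, Depot→c, Depot→d, Depot→e, Depot→f}.

7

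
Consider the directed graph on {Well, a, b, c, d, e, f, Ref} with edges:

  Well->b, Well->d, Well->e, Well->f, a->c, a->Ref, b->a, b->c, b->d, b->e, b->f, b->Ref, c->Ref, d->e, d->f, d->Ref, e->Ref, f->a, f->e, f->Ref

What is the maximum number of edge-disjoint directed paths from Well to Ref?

Assign every edge capacity 1; by Menger, the answer equals the max flow.
Path Well→b→Ref (+1); total 1.
Path Well→d→Ref (+1); total 2.
Path Well→e→Ref (+1); total 3.
Path Well→f→Ref (+1); total 4.
No residual Well→Ref path; max flow = 4.
Certifying cut of size 4: {Well→b, Well→d, Well→e, Well→f}.

4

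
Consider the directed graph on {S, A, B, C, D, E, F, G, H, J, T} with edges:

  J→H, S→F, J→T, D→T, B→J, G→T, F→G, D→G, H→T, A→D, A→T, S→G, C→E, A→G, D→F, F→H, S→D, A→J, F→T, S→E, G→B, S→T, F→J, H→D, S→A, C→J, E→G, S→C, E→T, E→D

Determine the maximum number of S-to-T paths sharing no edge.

Assign every edge capacity 1; by Menger, the answer equals the max flow.
Path S→T (+1); total 1.
Path S→A→T (+1); total 2.
Path S→D→T (+1); total 3.
Path S→E→T (+1); total 4.
Path S→F→T (+1); total 5.
Path S→G→T (+1); total 6.
Path S→C→J→T (+1); total 7.
No residual S→T path; max flow = 7.
Certifying cut of size 7: {S→A, S→C, S→D, S→E, S→F, S→G, S→T}.

7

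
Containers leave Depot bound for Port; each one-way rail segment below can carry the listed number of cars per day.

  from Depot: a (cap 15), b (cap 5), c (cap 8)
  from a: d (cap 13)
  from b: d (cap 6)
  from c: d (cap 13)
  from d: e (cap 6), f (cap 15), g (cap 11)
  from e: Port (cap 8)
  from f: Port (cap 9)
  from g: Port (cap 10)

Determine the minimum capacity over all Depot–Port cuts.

Augment Depot→a→d→e→Port: bottleneck 6, flow now 6.
Augment Depot→a→d→f→Port: bottleneck 7, flow now 13.
Augment Depot→b→d→f→Port: bottleneck 2, flow now 15.
Augment Depot→b→d→g→Port: bottleneck 3, flow now 18.
Augment Depot→c→d→g→Port: bottleneck 7, flow now 25.
No augmenting path remains; maximum flow = 25.
By max-flow min-cut, the minimum cut capacity equals the max flow.
In the residual graph, reachable from Depot: {Depot, a, b, c, d, f, g}.
Min-cut edges: d→e (6), f→Port (9), g→Port (10); capacity 6 + 9 + 10 = 25.

25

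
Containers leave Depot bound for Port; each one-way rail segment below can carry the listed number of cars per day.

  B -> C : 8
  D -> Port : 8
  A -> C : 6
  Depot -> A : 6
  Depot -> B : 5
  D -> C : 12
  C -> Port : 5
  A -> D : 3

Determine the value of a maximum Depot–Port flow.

Augment Depot→A→C→Port: bottleneck 5, flow now 5.
Augment Depot→A→D→Port: bottleneck 1, flow now 6.
Augment Depot→B→C→A→D→Port: bottleneck 2, flow now 8. (uses reverse residual edge)
No augmenting path remains; maximum flow = 8.
In the residual graph, reachable from Depot: {Depot, A, B, C}.
Min-cut edges: A→D (3), C→Port (5); capacity 3 + 5 = 8.
This cut is saturated, so no flow can exceed 8.

8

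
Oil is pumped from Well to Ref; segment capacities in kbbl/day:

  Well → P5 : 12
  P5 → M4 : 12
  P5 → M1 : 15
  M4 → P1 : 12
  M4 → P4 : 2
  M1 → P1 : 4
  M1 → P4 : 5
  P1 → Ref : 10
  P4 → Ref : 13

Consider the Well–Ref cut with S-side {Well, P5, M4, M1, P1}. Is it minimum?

No — its capacity is 17, but the minimum cut has capacity 12.

Given cut capacity: 2 + 5 + 10 = 17.
Augment Well→P5→M4→P1→Ref: bottleneck 10, flow now 10.
Augment Well→P5→M4→P4→Ref: bottleneck 2, flow now 12.
No augmenting path remains; maximum flow = 12.
In the residual graph, reachable from Well: {Well}.
Min-cut edges: Well→P5 (12); capacity 12 = 12.
Cut capacity 17 exceeds the max flow 12, so it is not minimum.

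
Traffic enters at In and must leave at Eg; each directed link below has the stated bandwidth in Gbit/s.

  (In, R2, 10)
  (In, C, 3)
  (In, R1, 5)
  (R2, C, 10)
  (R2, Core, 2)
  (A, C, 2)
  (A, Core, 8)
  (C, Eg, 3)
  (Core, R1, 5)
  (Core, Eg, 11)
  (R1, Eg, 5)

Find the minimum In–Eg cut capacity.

10

Augment In→C→Eg: bottleneck 3, flow now 3.
Augment In→R1→Eg: bottleneck 5, flow now 8.
Augment In→R2→Core→Eg: bottleneck 2, flow now 10.
No augmenting path remains; maximum flow = 10.
By max-flow min-cut, the minimum cut capacity equals the max flow.
In the residual graph, reachable from In: {In, R2, C}.
Min-cut edges: In→R1 (5), R2→Core (2), C→Eg (3); capacity 5 + 2 + 3 = 10.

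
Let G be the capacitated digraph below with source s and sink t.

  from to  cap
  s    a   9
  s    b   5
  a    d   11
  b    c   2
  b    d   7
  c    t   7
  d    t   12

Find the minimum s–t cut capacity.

14

Augment s→a→d→t: bottleneck 9, flow now 9.
Augment s→b→c→t: bottleneck 2, flow now 11.
Augment s→b→d→t: bottleneck 3, flow now 14.
No augmenting path remains; maximum flow = 14.
By max-flow min-cut, the minimum cut capacity equals the max flow.
In the residual graph, reachable from s: {s}.
Min-cut edges: s→a (9), s→b (5); capacity 9 + 5 = 14.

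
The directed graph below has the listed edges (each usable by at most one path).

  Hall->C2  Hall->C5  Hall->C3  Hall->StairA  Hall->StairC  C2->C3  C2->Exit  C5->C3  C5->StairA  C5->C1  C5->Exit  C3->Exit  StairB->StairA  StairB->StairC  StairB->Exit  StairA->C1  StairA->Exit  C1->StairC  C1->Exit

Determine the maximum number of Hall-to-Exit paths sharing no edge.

4

Assign every edge capacity 1; by Menger, the answer equals the max flow.
Path Hall→C2→Exit (+1); total 1.
Path Hall→C5→Exit (+1); total 2.
Path Hall→C3→Exit (+1); total 3.
Path Hall→StairA→Exit (+1); total 4.
No residual Hall→Exit path; max flow = 4.
Certifying cut of size 4: {Hall→C2, Hall→C3, Hall→C5, Hall→StairA}.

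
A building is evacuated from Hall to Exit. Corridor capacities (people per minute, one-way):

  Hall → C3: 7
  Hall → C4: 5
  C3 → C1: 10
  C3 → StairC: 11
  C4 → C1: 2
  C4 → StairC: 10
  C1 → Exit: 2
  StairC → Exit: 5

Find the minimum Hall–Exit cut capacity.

7

Augment Hall→C3→C1→Exit: bottleneck 2, flow now 2.
Augment Hall→C3→StairC→Exit: bottleneck 5, flow now 7.
No augmenting path remains; maximum flow = 7.
By max-flow min-cut, the minimum cut capacity equals the max flow.
In the residual graph, reachable from Hall: {Hall, C3, C4, C1, StairC}.
Min-cut edges: C1→Exit (2), StairC→Exit (5); capacity 2 + 5 = 7.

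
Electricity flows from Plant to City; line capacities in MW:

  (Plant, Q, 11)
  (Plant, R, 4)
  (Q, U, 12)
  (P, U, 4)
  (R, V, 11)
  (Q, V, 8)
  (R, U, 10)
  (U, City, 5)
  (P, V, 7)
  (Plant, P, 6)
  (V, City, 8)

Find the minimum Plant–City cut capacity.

Augment Plant→P→U→City: bottleneck 4, flow now 4.
Augment Plant→P→V→City: bottleneck 2, flow now 6.
Augment Plant→Q→U→City: bottleneck 1, flow now 7.
Augment Plant→Q→V→City: bottleneck 6, flow now 13.
No augmenting path remains; maximum flow = 13.
By max-flow min-cut, the minimum cut capacity equals the max flow.
In the residual graph, reachable from Plant: {Plant, P, Q, R, U, V}.
Min-cut edges: U→City (5), V→City (8); capacity 5 + 8 = 13.

13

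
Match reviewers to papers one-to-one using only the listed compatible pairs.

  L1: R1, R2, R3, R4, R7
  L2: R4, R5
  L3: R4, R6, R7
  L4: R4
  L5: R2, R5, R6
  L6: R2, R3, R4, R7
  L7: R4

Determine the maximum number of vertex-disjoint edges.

Unit-capacity flow: source→left, listed edges, right→sink; max matching = max flow.
Augmenting path L1→R1 (+1); matched 1.
Augmenting path L2→R4 (+1); matched 2.
Augmenting path L3→R6 (+1); matched 3.
Augmenting path L5→R2 (+1); matched 4.
Augmenting path L6→R3 (+1); matched 5.
Augmenting path L4→R4→L2→R5 (+1); matched 6.
No augmenting path remains; maximum matching = 6.
König certificate: {L1, L2, L3, L5, L6, R4} is a vertex cover of size 6 (every listed pair touches it), so no matching can be larger.

6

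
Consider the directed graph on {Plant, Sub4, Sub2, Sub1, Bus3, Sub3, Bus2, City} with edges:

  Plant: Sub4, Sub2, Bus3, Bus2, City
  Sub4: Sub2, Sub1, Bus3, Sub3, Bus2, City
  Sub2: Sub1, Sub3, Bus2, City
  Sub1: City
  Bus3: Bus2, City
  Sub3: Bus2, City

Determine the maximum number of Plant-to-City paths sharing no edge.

Assign every edge capacity 1; by Menger, the answer equals the max flow.
Path Plant→City (+1); total 1.
Path Plant→Sub4→City (+1); total 2.
Path Plant→Sub2→City (+1); total 3.
Path Plant→Bus3→City (+1); total 4.
No residual Plant→City path; max flow = 4.
Certifying cut of size 4: {Plant→Bus3, Plant→City, Plant→Sub2, Plant→Sub4}.

4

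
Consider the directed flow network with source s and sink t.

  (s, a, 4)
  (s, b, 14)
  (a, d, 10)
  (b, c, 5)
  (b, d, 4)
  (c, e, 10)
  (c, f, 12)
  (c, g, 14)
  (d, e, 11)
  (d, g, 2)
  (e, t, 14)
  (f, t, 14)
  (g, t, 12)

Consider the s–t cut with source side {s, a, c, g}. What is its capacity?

58

Edges leaving {s, a, c, g}: s→b (14), a→d (10), c→e (10), c→f (12), g→t (12).
Cut capacity = 14 + 10 + 10 + 12 + 12 = 58.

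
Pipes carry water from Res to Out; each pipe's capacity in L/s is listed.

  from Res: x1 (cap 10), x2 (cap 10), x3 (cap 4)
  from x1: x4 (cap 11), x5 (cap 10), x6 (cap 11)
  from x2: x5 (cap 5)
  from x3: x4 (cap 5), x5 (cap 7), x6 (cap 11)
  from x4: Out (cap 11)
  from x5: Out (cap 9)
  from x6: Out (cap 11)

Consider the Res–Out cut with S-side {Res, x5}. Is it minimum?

Given cut capacity: 10 + 10 + 4 + 9 = 33.
Augment Res→x1→x4→Out: bottleneck 10, flow now 10.
Augment Res→x2→x5→Out: bottleneck 5, flow now 15.
Augment Res→x3→x4→Out: bottleneck 1, flow now 16.
Augment Res→x3→x5→Out: bottleneck 3, flow now 19.
No augmenting path remains; maximum flow = 19.
In the residual graph, reachable from Res: {Res, x2}.
Min-cut edges: Res→x1 (10), Res→x3 (4), x2→x5 (5); capacity 10 + 4 + 5 = 19.
Cut capacity 33 exceeds the max flow 19, so it is not minimum.

No — its capacity is 33, but the minimum cut has capacity 19.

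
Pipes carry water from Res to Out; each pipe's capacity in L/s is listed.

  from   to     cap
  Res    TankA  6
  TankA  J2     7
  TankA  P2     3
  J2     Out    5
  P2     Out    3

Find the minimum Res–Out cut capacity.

6

Augment Res→TankA→J2→Out: bottleneck 5, flow now 5.
Augment Res→TankA→P2→Out: bottleneck 1, flow now 6.
No augmenting path remains; maximum flow = 6.
By max-flow min-cut, the minimum cut capacity equals the max flow.
In the residual graph, reachable from Res: {Res}.
Min-cut edges: Res→TankA (6); capacity 6 = 6.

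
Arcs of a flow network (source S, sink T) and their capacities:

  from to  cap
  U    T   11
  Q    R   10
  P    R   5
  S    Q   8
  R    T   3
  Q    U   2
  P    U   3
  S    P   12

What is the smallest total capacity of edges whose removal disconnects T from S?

8

Augment S→P→R→T: bottleneck 3, flow now 3.
Augment S→P→U→T: bottleneck 3, flow now 6.
Augment S→Q→U→T: bottleneck 2, flow now 8.
No augmenting path remains; maximum flow = 8.
By max-flow min-cut, the minimum cut capacity equals the max flow.
In the residual graph, reachable from S: {S, P, Q, R}.
Min-cut edges: P→U (3), Q→U (2), R→T (3); capacity 3 + 2 + 3 = 8.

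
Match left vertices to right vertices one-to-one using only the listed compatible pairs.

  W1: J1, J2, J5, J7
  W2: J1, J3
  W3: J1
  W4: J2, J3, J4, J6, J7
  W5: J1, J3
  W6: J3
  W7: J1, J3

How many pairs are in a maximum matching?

Unit-capacity flow: source→left, listed edges, right→sink; max matching = max flow.
Augmenting path W1→J1 (+1); matched 1.
Augmenting path W2→J3 (+1); matched 2.
Augmenting path W4→J2 (+1); matched 3.
Augmenting path W3→J1→W1→J5 (+1); matched 4.
No augmenting path remains; maximum matching = 4.
König certificate: {W1, W4, J1, J3} is a vertex cover of size 4 (every listed pair touches it), so no matching can be larger.

4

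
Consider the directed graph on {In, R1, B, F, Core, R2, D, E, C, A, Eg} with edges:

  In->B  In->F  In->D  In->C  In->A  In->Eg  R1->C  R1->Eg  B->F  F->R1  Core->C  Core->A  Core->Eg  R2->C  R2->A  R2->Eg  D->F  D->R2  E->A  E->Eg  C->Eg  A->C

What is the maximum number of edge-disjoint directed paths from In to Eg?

4

Assign every edge capacity 1; by Menger, the answer equals the max flow.
Path In→Eg (+1); total 1.
Path In→C→Eg (+1); total 2.
Path In→F→R1→Eg (+1); total 3.
Path In→D→R2→Eg (+1); total 4.
No residual In→Eg path; max flow = 4.
Certifying cut of size 4: {C→Eg, F→R1, In→D, In→Eg}.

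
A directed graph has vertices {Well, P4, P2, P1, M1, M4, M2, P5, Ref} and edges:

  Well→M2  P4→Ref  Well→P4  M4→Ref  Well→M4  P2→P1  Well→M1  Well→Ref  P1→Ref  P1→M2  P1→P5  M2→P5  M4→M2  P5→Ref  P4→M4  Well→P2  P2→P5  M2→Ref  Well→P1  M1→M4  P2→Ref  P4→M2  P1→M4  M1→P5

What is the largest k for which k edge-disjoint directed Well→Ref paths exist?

Assign every edge capacity 1; by Menger, the answer equals the max flow.
Path Well→Ref (+1); total 1.
Path Well→P4→Ref (+1); total 2.
Path Well→P2→Ref (+1); total 3.
Path Well→P1→Ref (+1); total 4.
Path Well→M4→Ref (+1); total 5.
Path Well→M2→Ref (+1); total 6.
Path Well→M1→P5→Ref (+1); total 7.
No residual Well→Ref path; max flow = 7.
Certifying cut of size 7: {Well→M1, Well→M2, Well→M4, Well→P1, Well→P2, Well→P4, Well→Ref}.

7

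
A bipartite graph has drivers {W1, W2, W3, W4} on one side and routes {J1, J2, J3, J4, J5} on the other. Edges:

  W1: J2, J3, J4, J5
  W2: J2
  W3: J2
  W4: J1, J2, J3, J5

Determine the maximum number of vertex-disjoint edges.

Unit-capacity flow: source→left, listed edges, right→sink; max matching = max flow.
Augmenting path W1→J2 (+1); matched 1.
Augmenting path W4→J1 (+1); matched 2.
Augmenting path W2→J2→W1→J3 (+1); matched 3.
No augmenting path remains; maximum matching = 3.
König certificate: {W1, W4, J2} is a vertex cover of size 3 (every listed pair touches it), so no matching can be larger.

3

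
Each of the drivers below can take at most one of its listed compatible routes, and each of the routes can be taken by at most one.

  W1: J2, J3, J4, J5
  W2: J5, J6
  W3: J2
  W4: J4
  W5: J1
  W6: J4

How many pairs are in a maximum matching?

5

Unit-capacity flow: source→left, listed edges, right→sink; max matching = max flow.
Augmenting path W1→J2 (+1); matched 1.
Augmenting path W2→J5 (+1); matched 2.
Augmenting path W4→J4 (+1); matched 3.
Augmenting path W5→J1 (+1); matched 4.
Augmenting path W3→J2→W1→J3 (+1); matched 5.
No augmenting path remains; maximum matching = 5.
König certificate: {W1, W2, W3, W5, J4} is a vertex cover of size 5 (every listed pair touches it), so no matching can be larger.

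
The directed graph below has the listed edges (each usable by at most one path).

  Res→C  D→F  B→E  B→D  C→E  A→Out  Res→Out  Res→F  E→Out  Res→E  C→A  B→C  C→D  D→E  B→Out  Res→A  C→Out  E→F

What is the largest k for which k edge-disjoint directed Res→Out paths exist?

4

Assign every edge capacity 1; by Menger, the answer equals the max flow.
Path Res→Out (+1); total 1.
Path Res→A→Out (+1); total 2.
Path Res→C→Out (+1); total 3.
Path Res→E→Out (+1); total 4.
No residual Res→Out path; max flow = 4.
Certifying cut of size 4: {Res→A, Res→C, Res→E, Res→Out}.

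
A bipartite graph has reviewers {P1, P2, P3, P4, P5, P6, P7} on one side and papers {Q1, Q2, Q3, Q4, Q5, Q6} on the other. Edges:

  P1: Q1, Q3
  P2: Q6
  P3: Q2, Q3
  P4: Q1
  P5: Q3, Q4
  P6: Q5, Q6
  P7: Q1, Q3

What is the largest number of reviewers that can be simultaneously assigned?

6

Unit-capacity flow: source→left, listed edges, right→sink; max matching = max flow.
Augmenting path P1→Q1 (+1); matched 1.
Augmenting path P2→Q6 (+1); matched 2.
Augmenting path P3→Q2 (+1); matched 3.
Augmenting path P5→Q3 (+1); matched 4.
Augmenting path P6→Q5 (+1); matched 5.
Augmenting path P7→Q3→P5→Q4 (+1); matched 6.
No augmenting path remains; maximum matching = 6.
König certificate: {P2, P3, P5, P6, Q1, Q3} is a vertex cover of size 6 (every listed pair touches it), so no matching can be larger.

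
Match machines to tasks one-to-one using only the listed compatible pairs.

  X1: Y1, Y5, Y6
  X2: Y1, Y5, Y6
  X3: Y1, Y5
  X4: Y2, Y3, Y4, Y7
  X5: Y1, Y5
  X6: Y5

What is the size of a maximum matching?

4

Unit-capacity flow: source→left, listed edges, right→sink; max matching = max flow.
Augmenting path X1→Y1 (+1); matched 1.
Augmenting path X2→Y5 (+1); matched 2.
Augmenting path X4→Y2 (+1); matched 3.
Augmenting path X3→Y1→X1→Y6 (+1); matched 4.
No augmenting path remains; maximum matching = 4.
König certificate: {X4, Y1, Y5, Y6} is a vertex cover of size 4 (every listed pair touches it), so no matching can be larger.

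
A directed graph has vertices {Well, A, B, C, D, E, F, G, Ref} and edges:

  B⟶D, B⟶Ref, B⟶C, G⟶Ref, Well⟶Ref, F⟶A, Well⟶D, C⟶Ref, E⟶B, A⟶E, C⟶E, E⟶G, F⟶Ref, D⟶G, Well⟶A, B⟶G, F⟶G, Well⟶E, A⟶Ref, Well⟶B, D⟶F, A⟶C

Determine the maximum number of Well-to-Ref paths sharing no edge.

Assign every edge capacity 1; by Menger, the answer equals the max flow.
Path Well→Ref (+1); total 1.
Path Well→A→Ref (+1); total 2.
Path Well→B→Ref (+1); total 3.
Path Well→D→F→Ref (+1); total 4.
Path Well→E→G→Ref (+1); total 5.
No residual Well→Ref path; max flow = 5.
Certifying cut of size 5: {Well→A, Well→B, Well→D, Well→E, Well→Ref}.

5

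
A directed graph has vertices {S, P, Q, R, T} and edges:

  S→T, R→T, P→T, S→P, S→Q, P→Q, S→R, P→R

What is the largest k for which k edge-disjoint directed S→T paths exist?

3

Assign every edge capacity 1; by Menger, the answer equals the max flow.
Path S→T (+1); total 1.
Path S→P→T (+1); total 2.
Path S→R→T (+1); total 3.
No residual S→T path; max flow = 3.
Certifying cut of size 3: {S→P, S→R, S→T}.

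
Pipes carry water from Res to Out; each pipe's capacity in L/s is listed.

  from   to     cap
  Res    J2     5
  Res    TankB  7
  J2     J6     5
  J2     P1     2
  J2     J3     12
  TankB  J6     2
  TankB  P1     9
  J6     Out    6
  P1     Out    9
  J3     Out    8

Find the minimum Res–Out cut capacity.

Augment Res→J2→J6→Out: bottleneck 5, flow now 5.
Augment Res→TankB→J6→Out: bottleneck 1, flow now 6.
Augment Res→TankB→P1→Out: bottleneck 6, flow now 12.
No augmenting path remains; maximum flow = 12.
By max-flow min-cut, the minimum cut capacity equals the max flow.
In the residual graph, reachable from Res: {Res}.
Min-cut edges: Res→J2 (5), Res→TankB (7); capacity 5 + 7 = 12.

12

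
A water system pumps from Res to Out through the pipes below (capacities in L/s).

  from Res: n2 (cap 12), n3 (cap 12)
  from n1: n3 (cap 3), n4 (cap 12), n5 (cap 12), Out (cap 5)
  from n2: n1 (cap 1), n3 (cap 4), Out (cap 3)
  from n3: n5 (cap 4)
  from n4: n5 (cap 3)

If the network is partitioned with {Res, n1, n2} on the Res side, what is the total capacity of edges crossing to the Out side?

Edges leaving {Res, n1, n2}: Res→n3 (12), n1→n3 (3), n1→n4 (12), n1→n5 (12), n1→Out (5), n2→n3 (4), n2→Out (3).
Cut capacity = 12 + 3 + 12 + 12 + 5 + 4 + 3 = 51.

51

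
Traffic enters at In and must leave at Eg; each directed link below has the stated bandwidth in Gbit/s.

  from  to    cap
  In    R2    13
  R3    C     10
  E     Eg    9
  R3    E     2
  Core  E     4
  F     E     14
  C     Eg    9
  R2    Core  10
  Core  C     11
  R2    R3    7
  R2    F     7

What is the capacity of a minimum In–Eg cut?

Augment In→R2→R3→E→Eg: bottleneck 2, flow now 2.
Augment In→R2→R3→C→Eg: bottleneck 5, flow now 7.
Augment In→R2→Core→E→Eg: bottleneck 4, flow now 11.
Augment In→R2→Core→C→Eg: bottleneck 2, flow now 13.
No augmenting path remains; maximum flow = 13.
By max-flow min-cut, the minimum cut capacity equals the max flow.
In the residual graph, reachable from In: {In}.
Min-cut edges: In→R2 (13); capacity 13 = 13.

13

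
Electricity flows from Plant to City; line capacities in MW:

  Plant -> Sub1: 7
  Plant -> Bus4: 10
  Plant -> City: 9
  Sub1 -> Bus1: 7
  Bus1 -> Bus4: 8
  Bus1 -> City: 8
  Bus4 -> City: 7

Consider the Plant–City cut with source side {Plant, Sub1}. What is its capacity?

Edges leaving {Plant, Sub1}: Plant→Bus4 (10), Plant→City (9), Sub1→Bus1 (7).
Cut capacity = 10 + 9 + 7 = 26.

26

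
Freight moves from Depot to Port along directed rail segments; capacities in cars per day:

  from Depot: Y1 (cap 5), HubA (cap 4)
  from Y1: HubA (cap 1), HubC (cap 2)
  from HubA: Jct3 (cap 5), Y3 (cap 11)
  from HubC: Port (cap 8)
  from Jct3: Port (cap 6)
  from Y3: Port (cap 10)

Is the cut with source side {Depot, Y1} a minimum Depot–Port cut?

Given cut capacity: 4 + 1 + 2 = 7.
Augment Depot→Y1→HubC→Port: bottleneck 2, flow now 2.
Augment Depot→HubA→Jct3→Port: bottleneck 4, flow now 6.
Augment Depot→Y1→HubA→Jct3→Port: bottleneck 1, flow now 7.
No augmenting path remains; maximum flow = 7.
Cut capacity 7 equals the max flow, so it is a minimum cut.

Yes — it is a minimum cut (capacity 7).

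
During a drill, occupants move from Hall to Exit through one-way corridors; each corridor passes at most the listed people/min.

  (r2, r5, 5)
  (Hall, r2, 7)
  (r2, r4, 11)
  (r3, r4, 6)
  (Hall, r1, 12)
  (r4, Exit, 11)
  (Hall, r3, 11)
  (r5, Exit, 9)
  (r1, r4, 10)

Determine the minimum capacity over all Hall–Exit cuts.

16

Augment Hall→r1→r4→Exit: bottleneck 10, flow now 10.
Augment Hall→r2→r4→Exit: bottleneck 1, flow now 11.
Augment Hall→r2→r5→Exit: bottleneck 5, flow now 16.
No augmenting path remains; maximum flow = 16.
By max-flow min-cut, the minimum cut capacity equals the max flow.
In the residual graph, reachable from Hall: {Hall, r1, r2, r3, r4}.
Min-cut edges: r2→r5 (5), r4→Exit (11); capacity 5 + 11 = 16.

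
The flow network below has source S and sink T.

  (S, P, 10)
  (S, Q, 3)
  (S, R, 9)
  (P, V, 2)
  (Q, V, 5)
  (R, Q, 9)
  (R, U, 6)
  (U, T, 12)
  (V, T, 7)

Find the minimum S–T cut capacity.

13

Augment S→P→V→T: bottleneck 2, flow now 2.
Augment S→Q→V→T: bottleneck 3, flow now 5.
Augment S→R→U→T: bottleneck 6, flow now 11.
Augment S→R→Q→V→T: bottleneck 2, flow now 13.
No augmenting path remains; maximum flow = 13.
By max-flow min-cut, the minimum cut capacity equals the max flow.
In the residual graph, reachable from S: {S, P, Q, R}.
Min-cut edges: P→V (2), Q→V (5), R→U (6); capacity 2 + 5 + 6 = 13.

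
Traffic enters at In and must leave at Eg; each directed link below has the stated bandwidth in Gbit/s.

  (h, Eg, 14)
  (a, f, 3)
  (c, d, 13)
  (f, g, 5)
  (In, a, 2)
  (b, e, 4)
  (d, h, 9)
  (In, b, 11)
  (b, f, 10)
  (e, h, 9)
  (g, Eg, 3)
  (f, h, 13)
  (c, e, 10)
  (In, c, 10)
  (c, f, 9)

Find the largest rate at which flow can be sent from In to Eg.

17

Augment In→a→f→g→Eg: bottleneck 2, flow now 2.
Augment In→b→e→h→Eg: bottleneck 4, flow now 6.
Augment In→b→f→g→Eg: bottleneck 1, flow now 7.
Augment In→b→f→h→Eg: bottleneck 6, flow now 13.
Augment In→c→d→h→Eg: bottleneck 4, flow now 17.
No augmenting path remains; maximum flow = 17.
In the residual graph, reachable from In: {In, a, b, c, d, e, f, g, h}.
Min-cut edges: g→Eg (3), h→Eg (14); capacity 3 + 14 = 17.
This cut is saturated, so no flow can exceed 17.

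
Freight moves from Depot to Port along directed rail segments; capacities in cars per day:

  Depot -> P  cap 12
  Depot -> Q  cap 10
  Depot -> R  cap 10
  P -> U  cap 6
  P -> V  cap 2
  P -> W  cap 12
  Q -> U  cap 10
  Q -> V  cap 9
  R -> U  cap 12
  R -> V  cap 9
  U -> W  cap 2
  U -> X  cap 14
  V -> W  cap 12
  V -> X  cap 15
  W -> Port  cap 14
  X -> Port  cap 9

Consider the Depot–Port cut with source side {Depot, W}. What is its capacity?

46

Edges leaving {Depot, W}: Depot→P (12), Depot→Q (10), Depot→R (10), W→Port (14).
Cut capacity = 12 + 10 + 10 + 14 = 46.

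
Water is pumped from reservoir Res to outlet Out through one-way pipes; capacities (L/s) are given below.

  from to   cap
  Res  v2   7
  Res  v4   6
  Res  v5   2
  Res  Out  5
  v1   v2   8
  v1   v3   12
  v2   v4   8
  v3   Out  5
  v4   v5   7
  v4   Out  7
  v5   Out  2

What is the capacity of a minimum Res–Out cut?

Augment Res→Out: bottleneck 5, flow now 5.
Augment Res→v4→Out: bottleneck 6, flow now 11.
Augment Res→v5→Out: bottleneck 2, flow now 13.
Augment Res→v2→v4→Out: bottleneck 1, flow now 14.
No augmenting path remains; maximum flow = 14.
By max-flow min-cut, the minimum cut capacity equals the max flow.
In the residual graph, reachable from Res: {Res, v2, v4, v5}.
Min-cut edges: Res→Out (5), v4→Out (7), v5→Out (2); capacity 5 + 7 + 2 = 14.

14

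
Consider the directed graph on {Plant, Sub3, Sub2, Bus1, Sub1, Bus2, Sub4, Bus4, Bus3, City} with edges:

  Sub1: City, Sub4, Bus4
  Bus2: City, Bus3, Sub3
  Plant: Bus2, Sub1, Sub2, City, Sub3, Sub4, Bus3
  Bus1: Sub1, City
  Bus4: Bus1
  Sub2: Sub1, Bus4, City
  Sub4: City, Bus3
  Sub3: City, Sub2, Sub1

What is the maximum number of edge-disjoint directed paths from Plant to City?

6

Assign every edge capacity 1; by Menger, the answer equals the max flow.
Path Plant→City (+1); total 1.
Path Plant→Sub3→City (+1); total 2.
Path Plant→Sub2→City (+1); total 3.
Path Plant→Sub1→City (+1); total 4.
Path Plant→Bus2→City (+1); total 5.
Path Plant→Sub4→City (+1); total 6.
No residual Plant→City path; max flow = 6.
Certifying cut of size 6: {Plant→Bus2, Plant→City, Plant→Sub1, Plant→Sub2, Plant→Sub3, Plant→Sub4}.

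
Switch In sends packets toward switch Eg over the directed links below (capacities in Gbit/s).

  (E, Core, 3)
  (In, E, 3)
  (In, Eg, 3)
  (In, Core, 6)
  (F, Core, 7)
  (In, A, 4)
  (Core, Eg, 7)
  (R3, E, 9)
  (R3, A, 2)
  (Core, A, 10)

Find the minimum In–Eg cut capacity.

Augment In→Eg: bottleneck 3, flow now 3.
Augment In→Core→Eg: bottleneck 6, flow now 9.
Augment In→E→Core→Eg: bottleneck 1, flow now 10.
No augmenting path remains; maximum flow = 10.
By max-flow min-cut, the minimum cut capacity equals the max flow.
In the residual graph, reachable from In: {In, E, Core, A}.
Min-cut edges: In→Eg (3), Core→Eg (7); capacity 3 + 7 = 10.

10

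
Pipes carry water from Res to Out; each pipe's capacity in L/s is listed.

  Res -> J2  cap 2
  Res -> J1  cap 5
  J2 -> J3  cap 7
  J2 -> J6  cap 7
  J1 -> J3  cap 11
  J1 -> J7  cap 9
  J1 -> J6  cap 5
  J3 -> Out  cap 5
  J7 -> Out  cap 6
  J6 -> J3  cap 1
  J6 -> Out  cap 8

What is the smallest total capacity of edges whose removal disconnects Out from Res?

7

Augment Res→J2→J3→Out: bottleneck 2, flow now 2.
Augment Res→J1→J3→Out: bottleneck 3, flow now 5.
Augment Res→J1→J7→Out: bottleneck 2, flow now 7.
No augmenting path remains; maximum flow = 7.
By max-flow min-cut, the minimum cut capacity equals the max flow.
In the residual graph, reachable from Res: {Res}.
Min-cut edges: Res→J2 (2), Res→J1 (5); capacity 2 + 5 = 7.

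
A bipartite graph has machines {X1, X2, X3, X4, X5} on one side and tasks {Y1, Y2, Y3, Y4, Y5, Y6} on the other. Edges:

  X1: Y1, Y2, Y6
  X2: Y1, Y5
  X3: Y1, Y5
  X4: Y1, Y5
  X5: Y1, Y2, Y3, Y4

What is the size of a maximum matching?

Unit-capacity flow: source→left, listed edges, right→sink; max matching = max flow.
Augmenting path X1→Y1 (+1); matched 1.
Augmenting path X2→Y5 (+1); matched 2.
Augmenting path X5→Y2 (+1); matched 3.
Augmenting path X3→Y1→X1→Y6 (+1); matched 4.
No augmenting path remains; maximum matching = 4.
König certificate: {X1, X5, Y1, Y5} is a vertex cover of size 4 (every listed pair touches it), so no matching can be larger.

4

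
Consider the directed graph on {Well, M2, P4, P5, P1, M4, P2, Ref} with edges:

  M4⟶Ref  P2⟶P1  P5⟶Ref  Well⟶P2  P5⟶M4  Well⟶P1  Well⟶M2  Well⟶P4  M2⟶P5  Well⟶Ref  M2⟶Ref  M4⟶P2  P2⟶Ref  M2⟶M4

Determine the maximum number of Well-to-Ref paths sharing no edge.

Assign every edge capacity 1; by Menger, the answer equals the max flow.
Path Well→Ref (+1); total 1.
Path Well→M2→Ref (+1); total 2.
Path Well→P2→Ref (+1); total 3.
No residual Well→Ref path; max flow = 3.
Certifying cut of size 3: {Well→M2, Well→P2, Well→Ref}.

3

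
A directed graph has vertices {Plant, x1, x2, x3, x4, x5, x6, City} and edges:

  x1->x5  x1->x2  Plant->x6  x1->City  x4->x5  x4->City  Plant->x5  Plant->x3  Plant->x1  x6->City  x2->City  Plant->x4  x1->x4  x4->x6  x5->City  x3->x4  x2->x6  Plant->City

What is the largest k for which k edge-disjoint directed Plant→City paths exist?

5

Assign every edge capacity 1; by Menger, the answer equals the max flow.
Path Plant→City (+1); total 1.
Path Plant→x1→City (+1); total 2.
Path Plant→x4→City (+1); total 3.
Path Plant→x5→City (+1); total 4.
Path Plant→x6→City (+1); total 5.
No residual Plant→City path; max flow = 5.
Certifying cut of size 5: {Plant→City, Plant→x1, x4→City, x5→City, x6→City}.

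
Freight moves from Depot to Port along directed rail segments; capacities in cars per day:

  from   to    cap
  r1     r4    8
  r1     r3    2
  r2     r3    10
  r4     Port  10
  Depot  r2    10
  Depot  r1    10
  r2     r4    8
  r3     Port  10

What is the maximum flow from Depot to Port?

Augment Depot→r1→r3→Port: bottleneck 2, flow now 2.
Augment Depot→r1→r4→Port: bottleneck 8, flow now 10.
Augment Depot→r2→r3→Port: bottleneck 8, flow now 18.
Augment Depot→r2→r4→Port: bottleneck 2, flow now 20.
No augmenting path remains; maximum flow = 20.
In the residual graph, reachable from Depot: {Depot}.
Min-cut edges: Depot→r1 (10), Depot→r2 (10); capacity 10 + 10 = 20.
This cut is saturated, so no flow can exceed 20.

20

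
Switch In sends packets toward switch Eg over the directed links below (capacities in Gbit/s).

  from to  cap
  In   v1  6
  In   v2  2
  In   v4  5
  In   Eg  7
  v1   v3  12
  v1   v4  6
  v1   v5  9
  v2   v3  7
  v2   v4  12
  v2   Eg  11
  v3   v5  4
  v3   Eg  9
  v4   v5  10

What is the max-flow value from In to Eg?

Augment In→Eg: bottleneck 7, flow now 7.
Augment In→v2→Eg: bottleneck 2, flow now 9.
Augment In→v1→v3→Eg: bottleneck 6, flow now 15.
No augmenting path remains; maximum flow = 15.
In the residual graph, reachable from In: {In, v4, v5}.
Min-cut edges: In→v1 (6), In→v2 (2), In→Eg (7); capacity 6 + 2 + 7 = 15.
This cut is saturated, so no flow can exceed 15.

15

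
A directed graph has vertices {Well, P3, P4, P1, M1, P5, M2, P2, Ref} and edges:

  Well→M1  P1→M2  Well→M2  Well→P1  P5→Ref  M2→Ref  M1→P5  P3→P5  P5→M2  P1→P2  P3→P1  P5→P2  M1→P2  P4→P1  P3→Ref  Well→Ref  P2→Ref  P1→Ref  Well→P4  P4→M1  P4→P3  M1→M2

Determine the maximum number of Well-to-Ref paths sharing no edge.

5

Assign every edge capacity 1; by Menger, the answer equals the max flow.
Path Well→Ref (+1); total 1.
Path Well→P1→Ref (+1); total 2.
Path Well→M2→Ref (+1); total 3.
Path Well→P4→P3→Ref (+1); total 4.
Path Well→M1→P5→Ref (+1); total 5.
No residual Well→Ref path; max flow = 5.
Certifying cut of size 5: {Well→M1, Well→M2, Well→P1, Well→P4, Well→Ref}.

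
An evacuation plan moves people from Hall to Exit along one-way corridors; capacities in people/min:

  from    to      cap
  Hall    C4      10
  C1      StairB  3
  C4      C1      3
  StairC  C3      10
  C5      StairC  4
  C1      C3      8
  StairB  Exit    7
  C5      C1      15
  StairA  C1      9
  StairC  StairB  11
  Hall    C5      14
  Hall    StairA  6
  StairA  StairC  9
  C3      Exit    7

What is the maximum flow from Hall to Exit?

14

Augment Hall→C5→StairC→C3→Exit: bottleneck 4, flow now 4.
Augment Hall→C5→C1→C3→Exit: bottleneck 3, flow now 7.
Augment Hall→C5→C1→StairB→Exit: bottleneck 3, flow now 10.
Augment Hall→StairA→StairC→StairB→Exit: bottleneck 4, flow now 14.
No augmenting path remains; maximum flow = 14.
In the residual graph, reachable from Hall: {Hall, C5, StairA, C4, StairC, C1, C3, StairB}.
Min-cut edges: C3→Exit (7), StairB→Exit (7); capacity 7 + 7 = 14.
This cut is saturated, so no flow can exceed 14.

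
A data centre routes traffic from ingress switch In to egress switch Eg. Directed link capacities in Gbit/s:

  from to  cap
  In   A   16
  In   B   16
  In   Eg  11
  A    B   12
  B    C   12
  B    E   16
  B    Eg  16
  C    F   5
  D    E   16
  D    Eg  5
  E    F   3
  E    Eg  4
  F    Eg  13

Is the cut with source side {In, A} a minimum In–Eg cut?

Yes — it is a minimum cut (capacity 39).

Given cut capacity: 16 + 11 + 12 = 39.
Augment In→Eg: bottleneck 11, flow now 11.
Augment In→B→Eg: bottleneck 16, flow now 27.
Augment In→A→B→E→Eg: bottleneck 4, flow now 31.
Augment In→A→B→C→F→Eg: bottleneck 5, flow now 36.
Augment In→A→B→E→F→Eg: bottleneck 3, flow now 39.
No augmenting path remains; maximum flow = 39.
Cut capacity 39 equals the max flow, so it is a minimum cut.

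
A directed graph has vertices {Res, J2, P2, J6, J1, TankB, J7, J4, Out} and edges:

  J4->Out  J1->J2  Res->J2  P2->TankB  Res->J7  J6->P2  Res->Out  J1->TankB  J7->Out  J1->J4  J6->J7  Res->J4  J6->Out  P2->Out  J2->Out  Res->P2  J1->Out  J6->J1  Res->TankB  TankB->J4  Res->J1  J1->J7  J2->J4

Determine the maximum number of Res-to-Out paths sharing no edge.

6

Assign every edge capacity 1; by Menger, the answer equals the max flow.
Path Res→Out (+1); total 1.
Path Res→J2→Out (+1); total 2.
Path Res→P2→Out (+1); total 3.
Path Res→J1→Out (+1); total 4.
Path Res→J7→Out (+1); total 5.
Path Res→J4→Out (+1); total 6.
No residual Res→Out path; max flow = 6.
Certifying cut of size 6: {J4→Out, Res→J1, Res→J2, Res→J7, Res→Out, Res→P2}.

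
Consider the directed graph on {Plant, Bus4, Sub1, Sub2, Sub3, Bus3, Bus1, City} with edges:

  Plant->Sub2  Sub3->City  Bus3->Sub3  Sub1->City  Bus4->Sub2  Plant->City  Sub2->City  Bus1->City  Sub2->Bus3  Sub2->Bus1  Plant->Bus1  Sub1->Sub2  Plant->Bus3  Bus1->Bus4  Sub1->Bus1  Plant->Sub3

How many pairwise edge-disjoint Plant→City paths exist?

4

Assign every edge capacity 1; by Menger, the answer equals the max flow.
Path Plant→City (+1); total 1.
Path Plant→Sub2→City (+1); total 2.
Path Plant→Sub3→City (+1); total 3.
Path Plant→Bus1→City (+1); total 4.
No residual Plant→City path; max flow = 4.
Certifying cut of size 4: {Plant→Bus1, Plant→City, Plant→Sub2, Sub3→City}.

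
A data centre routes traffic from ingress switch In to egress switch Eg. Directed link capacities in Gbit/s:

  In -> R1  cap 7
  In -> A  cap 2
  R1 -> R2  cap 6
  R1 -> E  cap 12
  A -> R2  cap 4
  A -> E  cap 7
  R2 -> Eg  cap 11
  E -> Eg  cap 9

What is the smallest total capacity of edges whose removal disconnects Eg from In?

Augment In→R1→R2→Eg: bottleneck 6, flow now 6.
Augment In→R1→E→Eg: bottleneck 1, flow now 7.
Augment In→A→R2→Eg: bottleneck 2, flow now 9.
No augmenting path remains; maximum flow = 9.
By max-flow min-cut, the minimum cut capacity equals the max flow.
In the residual graph, reachable from In: {In}.
Min-cut edges: In→R1 (7), In→A (2); capacity 7 + 2 = 9.

9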